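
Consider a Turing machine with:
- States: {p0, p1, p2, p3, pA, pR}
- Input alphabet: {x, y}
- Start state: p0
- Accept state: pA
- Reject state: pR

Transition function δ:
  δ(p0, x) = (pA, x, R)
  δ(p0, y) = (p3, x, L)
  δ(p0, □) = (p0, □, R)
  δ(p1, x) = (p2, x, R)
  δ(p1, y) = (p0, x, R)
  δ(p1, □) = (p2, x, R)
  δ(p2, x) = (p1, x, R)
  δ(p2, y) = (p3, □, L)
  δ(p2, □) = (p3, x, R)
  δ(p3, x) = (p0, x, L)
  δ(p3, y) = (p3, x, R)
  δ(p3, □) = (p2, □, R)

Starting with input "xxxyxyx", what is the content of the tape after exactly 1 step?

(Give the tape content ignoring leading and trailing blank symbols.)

Execution trace:
Initial: [p0]xxxyxyx
Step 1: δ(p0, x) = (pA, x, R) → x[pA]xxyxyx

The machine reaches the accept state pA and halts.

After 1 step, the tape (ignoring leading/trailing blanks) is: xxxyxyx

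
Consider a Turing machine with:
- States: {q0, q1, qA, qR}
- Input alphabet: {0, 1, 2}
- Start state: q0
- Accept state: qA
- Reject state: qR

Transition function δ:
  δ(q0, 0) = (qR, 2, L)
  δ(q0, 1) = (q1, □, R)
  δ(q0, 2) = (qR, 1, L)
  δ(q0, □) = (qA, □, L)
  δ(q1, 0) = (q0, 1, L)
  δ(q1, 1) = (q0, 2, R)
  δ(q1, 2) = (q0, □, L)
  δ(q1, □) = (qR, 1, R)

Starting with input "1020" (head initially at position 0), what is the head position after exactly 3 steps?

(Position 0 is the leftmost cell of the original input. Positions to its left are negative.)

Execution trace (head position shown):
Step 0: [q0]1020  (head at position 0)
Step 1: move right → □[q1]020  (head at position 1)
Step 2: move left → [q0]□120  (head at position 0)
Step 3: move left → [qA]□□120  (head at position -1)

After 3 steps, the head is at position -1.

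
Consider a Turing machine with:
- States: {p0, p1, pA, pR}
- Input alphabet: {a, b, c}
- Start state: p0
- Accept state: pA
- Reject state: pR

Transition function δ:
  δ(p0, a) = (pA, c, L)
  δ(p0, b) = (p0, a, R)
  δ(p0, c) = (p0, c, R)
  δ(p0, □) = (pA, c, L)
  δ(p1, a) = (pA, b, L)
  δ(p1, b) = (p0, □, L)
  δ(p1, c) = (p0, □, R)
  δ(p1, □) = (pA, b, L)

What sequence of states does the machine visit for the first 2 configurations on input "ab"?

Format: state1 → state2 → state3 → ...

Execution trace:
Initial: [p0]ab
Step 1: δ(p0, a) = (pA, c, L) → [pA]□cb

The machine reaches the accept state pA and halts.

State sequence: p0 → pA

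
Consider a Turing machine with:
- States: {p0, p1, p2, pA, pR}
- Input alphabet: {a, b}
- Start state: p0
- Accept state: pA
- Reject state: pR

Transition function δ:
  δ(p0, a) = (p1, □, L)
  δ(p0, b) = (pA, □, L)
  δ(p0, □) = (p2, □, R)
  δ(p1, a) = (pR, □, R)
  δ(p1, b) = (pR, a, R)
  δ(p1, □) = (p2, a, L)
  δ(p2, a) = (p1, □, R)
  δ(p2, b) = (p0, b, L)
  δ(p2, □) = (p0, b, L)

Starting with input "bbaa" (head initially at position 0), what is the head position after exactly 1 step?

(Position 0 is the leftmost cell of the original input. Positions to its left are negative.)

Execution trace (head position shown):
Step 0: [p0]bbaa  (head at position 0)
Step 1: move left → [pA]□□baa  (head at position -1)

After 1 step, the head is at position -1.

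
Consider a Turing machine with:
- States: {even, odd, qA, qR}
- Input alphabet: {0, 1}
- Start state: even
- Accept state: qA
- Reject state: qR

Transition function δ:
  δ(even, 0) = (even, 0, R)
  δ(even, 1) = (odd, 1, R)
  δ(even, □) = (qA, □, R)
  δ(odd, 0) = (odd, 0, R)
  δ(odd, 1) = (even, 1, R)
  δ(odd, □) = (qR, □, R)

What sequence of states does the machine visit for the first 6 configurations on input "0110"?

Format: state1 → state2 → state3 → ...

Execution trace:
Initial: [even]0110
Step 1: δ(even, 0) = (even, 0, R) → 0[even]110
Step 2: δ(even, 1) = (odd, 1, R) → 01[odd]10
Step 3: δ(odd, 1) = (even, 1, R) → 011[even]0
Step 4: δ(even, 0) = (even, 0, R) → 0110[even]□
Step 5: δ(even, □) = (qA, □, R) → 0110□[qA]□

The machine reaches the accept state qA and halts.

State sequence: even → even → odd → even → even → qA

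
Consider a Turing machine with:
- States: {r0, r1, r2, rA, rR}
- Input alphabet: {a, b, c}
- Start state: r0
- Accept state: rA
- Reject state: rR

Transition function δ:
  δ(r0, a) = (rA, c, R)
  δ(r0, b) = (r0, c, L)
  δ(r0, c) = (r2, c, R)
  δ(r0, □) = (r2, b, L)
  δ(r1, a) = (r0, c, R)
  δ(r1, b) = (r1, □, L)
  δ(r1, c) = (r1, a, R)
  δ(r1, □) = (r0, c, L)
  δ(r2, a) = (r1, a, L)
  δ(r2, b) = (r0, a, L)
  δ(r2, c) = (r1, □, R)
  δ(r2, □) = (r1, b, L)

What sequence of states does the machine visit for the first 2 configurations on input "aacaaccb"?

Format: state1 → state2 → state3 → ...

Execution trace:
Initial: [r0]aacaaccb
Step 1: δ(r0, a) = (rA, c, R) → c[rA]acaaccb

The machine reaches the accept state rA and halts.

State sequence: r0 → rA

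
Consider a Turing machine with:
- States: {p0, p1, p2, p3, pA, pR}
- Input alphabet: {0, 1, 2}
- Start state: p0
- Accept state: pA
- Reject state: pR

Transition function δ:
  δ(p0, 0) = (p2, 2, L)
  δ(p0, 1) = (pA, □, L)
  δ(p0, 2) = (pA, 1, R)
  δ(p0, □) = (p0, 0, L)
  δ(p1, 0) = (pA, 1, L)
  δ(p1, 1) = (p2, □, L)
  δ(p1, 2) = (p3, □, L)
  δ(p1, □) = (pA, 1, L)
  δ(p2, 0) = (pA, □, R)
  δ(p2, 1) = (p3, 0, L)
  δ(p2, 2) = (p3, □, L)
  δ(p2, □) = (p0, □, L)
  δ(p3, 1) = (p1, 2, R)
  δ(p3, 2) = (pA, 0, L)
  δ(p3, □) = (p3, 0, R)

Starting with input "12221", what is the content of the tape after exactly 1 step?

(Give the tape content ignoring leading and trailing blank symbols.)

Execution trace:
Initial: [p0]12221
Step 1: δ(p0, 1) = (pA, □, L) → [pA]□□2221

The machine reaches the accept state pA and halts.

After 1 step, the tape (ignoring leading/trailing blanks) is: 2221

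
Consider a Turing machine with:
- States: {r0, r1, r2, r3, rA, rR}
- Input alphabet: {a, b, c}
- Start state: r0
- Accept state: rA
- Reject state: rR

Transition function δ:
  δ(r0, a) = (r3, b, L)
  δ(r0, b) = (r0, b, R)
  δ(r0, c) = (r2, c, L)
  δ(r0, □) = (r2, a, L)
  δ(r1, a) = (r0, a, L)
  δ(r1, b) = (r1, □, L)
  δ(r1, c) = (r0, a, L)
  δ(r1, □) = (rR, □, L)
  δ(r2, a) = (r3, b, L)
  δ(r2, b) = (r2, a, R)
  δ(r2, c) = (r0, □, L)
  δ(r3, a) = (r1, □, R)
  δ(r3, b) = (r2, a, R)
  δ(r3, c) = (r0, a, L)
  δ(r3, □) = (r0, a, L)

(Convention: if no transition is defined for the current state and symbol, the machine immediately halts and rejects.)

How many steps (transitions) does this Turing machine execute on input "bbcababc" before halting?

Execution trace:
Initial: [r0]bbcababc
Step 1: δ(r0, b) = (r0, b, R) → b[r0]bcababc
Step 2: δ(r0, b) = (r0, b, R) → bb[r0]cababc
Step 3: δ(r0, c) = (r2, c, L) → b[r2]bcababc
Step 4: δ(r2, b) = (r2, a, R) → ba[r2]cababc
Step 5: δ(r2, c) = (r0, □, L) → b[r0]a□ababc
Step 6: δ(r0, a) = (r3, b, L) → [r3]bb□ababc
Step 7: δ(r3, b) = (r2, a, R) → a[r2]b□ababc
Step 8: δ(r2, b) = (r2, a, R) → aa[r2]□ababc

No transition is defined for δ(r2, □). By convention the machine halts and rejects.

The machine executed 8 steps before halting.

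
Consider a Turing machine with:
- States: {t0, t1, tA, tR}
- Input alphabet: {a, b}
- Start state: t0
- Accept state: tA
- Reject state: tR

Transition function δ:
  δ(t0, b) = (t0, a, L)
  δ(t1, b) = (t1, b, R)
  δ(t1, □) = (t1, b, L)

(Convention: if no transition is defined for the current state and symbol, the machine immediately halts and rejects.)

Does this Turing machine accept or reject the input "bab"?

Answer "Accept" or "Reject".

Execution trace:
Initial: [t0]bab
Step 1: δ(t0, b) = (t0, a, L) → [t0]□aab

No transition is defined for δ(t0, □). By convention the machine halts and rejects.

Answer: Reject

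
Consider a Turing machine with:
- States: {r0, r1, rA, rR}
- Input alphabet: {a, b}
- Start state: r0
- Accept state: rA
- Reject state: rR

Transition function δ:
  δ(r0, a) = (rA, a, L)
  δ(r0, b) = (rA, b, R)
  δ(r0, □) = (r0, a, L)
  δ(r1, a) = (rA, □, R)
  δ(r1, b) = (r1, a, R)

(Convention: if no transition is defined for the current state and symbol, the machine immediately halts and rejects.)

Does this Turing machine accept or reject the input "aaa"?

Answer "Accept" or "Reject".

Execution trace:
Initial: [r0]aaa
Step 1: δ(r0, a) = (rA, a, L) → [rA]□aaa

The machine reaches the accept state rA and halts.

Answer: Accept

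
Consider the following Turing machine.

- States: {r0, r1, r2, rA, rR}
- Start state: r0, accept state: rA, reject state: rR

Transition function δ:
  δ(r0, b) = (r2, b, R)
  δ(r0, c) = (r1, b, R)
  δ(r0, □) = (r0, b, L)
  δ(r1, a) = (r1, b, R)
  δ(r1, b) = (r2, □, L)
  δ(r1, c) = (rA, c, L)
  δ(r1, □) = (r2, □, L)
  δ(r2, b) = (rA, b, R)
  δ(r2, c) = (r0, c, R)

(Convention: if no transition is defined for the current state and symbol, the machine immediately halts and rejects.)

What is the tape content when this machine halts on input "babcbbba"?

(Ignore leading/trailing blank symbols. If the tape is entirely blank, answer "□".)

Execution trace:
Initial: [r0]babcbbba
Step 1: δ(r0, b) = (r2, b, R) → b[r2]abcbbba

No transition is defined for δ(r2, a). By convention the machine halts and rejects.

Final tape (ignoring leading/trailing blanks): babcbbba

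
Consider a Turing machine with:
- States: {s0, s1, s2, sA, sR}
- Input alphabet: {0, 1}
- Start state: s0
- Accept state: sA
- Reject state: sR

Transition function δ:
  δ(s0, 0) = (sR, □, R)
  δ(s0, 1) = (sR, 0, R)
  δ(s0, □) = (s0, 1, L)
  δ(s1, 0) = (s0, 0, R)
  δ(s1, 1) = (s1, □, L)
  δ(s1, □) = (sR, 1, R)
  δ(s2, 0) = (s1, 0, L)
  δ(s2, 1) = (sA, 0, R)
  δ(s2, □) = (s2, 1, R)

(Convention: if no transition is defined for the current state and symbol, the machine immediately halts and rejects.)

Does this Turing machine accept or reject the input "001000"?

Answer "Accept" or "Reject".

Execution trace:
Initial: [s0]001000
Step 1: δ(s0, 0) = (sR, □, R) → □[sR]01000

The machine reaches the reject state sR and halts.

Answer: Reject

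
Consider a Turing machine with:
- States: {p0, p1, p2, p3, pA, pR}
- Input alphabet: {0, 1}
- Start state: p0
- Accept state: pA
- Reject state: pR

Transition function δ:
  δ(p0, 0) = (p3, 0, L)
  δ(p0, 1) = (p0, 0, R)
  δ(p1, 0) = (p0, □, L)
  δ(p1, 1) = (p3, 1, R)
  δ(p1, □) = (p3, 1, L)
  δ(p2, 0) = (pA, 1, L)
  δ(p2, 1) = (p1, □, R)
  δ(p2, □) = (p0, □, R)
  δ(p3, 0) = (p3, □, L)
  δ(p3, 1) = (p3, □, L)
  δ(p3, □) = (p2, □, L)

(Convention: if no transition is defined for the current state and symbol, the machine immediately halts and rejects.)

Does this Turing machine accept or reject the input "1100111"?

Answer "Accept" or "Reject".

Execution trace:
Initial: [p0]1100111
Step 1: δ(p0, 1) = (p0, 0, R) → 0[p0]100111
Step 2: δ(p0, 1) = (p0, 0, R) → 00[p0]00111
Step 3: δ(p0, 0) = (p3, 0, L) → 0[p3]000111
Step 4: δ(p3, 0) = (p3, □, L) → [p3]0□00111
Step 5: δ(p3, 0) = (p3, □, L) → [p3]□□□00111
Step 6: δ(p3, □) = (p2, □, L) → [p2]□□□□00111
Step 7: δ(p2, □) = (p0, □, R) → □[p0]□□□00111

No transition is defined for δ(p0, □). By convention the machine halts and rejects.

Answer: Reject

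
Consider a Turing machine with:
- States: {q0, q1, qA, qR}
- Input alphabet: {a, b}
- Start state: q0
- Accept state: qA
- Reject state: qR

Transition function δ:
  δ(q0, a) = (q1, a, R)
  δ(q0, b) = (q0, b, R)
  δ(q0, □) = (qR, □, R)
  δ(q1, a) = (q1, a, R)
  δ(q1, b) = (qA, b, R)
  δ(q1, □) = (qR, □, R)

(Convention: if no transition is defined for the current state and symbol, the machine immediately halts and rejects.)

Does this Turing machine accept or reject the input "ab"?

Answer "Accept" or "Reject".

Execution trace:
Initial: [q0]ab
Step 1: δ(q0, a) = (q1, a, R) → a[q1]b
Step 2: δ(q1, b) = (qA, b, R) → ab[qA]□

The machine reaches the accept state qA and halts.

Answer: Accept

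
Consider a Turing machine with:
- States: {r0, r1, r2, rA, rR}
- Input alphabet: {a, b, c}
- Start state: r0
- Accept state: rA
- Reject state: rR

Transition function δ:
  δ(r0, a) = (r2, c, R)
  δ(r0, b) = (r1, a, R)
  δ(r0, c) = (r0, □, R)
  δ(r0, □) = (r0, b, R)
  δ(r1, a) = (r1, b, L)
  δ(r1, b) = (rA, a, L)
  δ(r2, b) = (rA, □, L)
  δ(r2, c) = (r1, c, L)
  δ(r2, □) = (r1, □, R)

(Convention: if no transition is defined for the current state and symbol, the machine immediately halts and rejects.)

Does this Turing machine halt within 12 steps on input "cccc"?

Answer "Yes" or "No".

Execution trace:
Initial: [r0]cccc
Step 1: δ(r0, c) = (r0, □, R) → □[r0]ccc
Step 2: δ(r0, c) = (r0, □, R) → □□[r0]cc
Step 3: δ(r0, c) = (r0, □, R) → □□□[r0]c
Step 4: δ(r0, c) = (r0, □, R) → □□□□[r0]□
Step 5: δ(r0, □) = (r0, b, R) → □□□□b[r0]□
Step 6: δ(r0, □) = (r0, b, R) → □□□□bb[r0]□
Step 7: δ(r0, □) = (r0, b, R) → □□□□bbb[r0]□
Step 8: δ(r0, □) = (r0, b, R) → □□□□bbbb[r0]□
Step 9: δ(r0, □) = (r0, b, R) → □□□□bbbbb[r0]□
Step 10: δ(r0, □) = (r0, b, R) → □□□□bbbbbb[r0]□
Step 11: δ(r0, □) = (r0, b, R) → □□□□bbbbbbb[r0]□
Step 12: δ(r0, □) = (r0, b, R) → □□□□bbbbbbbb[r0]□

The machine has not reached a halting state after 12 steps.
The machine did not halt within the 12-step bound.

Answer: No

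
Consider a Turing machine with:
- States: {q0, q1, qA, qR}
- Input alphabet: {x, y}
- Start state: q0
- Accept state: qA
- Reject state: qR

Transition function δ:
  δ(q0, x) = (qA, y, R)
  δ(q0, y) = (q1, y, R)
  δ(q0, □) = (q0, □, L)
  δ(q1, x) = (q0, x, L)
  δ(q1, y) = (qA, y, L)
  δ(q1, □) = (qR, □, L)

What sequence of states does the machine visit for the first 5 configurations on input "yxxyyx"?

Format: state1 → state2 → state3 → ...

Execution trace:
Initial: [q0]yxxyyx
Step 1: δ(q0, y) = (q1, y, R) → y[q1]xxyyx
Step 2: δ(q1, x) = (q0, x, L) → [q0]yxxyyx
Step 3: δ(q0, y) = (q1, y, R) → y[q1]xxyyx
Step 4: δ(q1, x) = (q0, x, L) → [q0]yxxyyx

State sequence: q0 → q1 → q0 → q1 → q0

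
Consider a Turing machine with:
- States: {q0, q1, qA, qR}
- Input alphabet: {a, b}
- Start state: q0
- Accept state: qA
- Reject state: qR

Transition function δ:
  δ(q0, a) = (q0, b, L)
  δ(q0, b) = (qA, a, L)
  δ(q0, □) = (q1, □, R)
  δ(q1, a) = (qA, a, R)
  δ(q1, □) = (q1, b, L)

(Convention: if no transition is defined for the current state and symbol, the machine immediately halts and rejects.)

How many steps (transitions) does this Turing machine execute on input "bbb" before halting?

Execution trace:
Initial: [q0]bbb
Step 1: δ(q0, b) = (qA, a, L) → [qA]□abb

The machine reaches the accept state qA and halts.

The machine executed 1 step before halting.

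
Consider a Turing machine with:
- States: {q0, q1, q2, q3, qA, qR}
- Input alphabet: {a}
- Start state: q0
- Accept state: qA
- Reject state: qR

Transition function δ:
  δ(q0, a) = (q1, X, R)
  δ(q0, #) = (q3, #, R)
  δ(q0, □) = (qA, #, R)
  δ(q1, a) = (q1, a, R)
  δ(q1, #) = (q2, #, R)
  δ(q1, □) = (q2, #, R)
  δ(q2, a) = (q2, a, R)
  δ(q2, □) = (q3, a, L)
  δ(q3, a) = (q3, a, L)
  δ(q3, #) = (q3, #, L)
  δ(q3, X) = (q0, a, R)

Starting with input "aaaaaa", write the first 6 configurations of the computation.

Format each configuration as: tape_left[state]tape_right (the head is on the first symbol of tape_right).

Transitions applied:
Step 1: δ(q0, a) = (q1, X, R)
Step 2: δ(q1, a) = (q1, a, R)
Step 3: δ(q1, a) = (q1, a, R)
Step 4: δ(q1, a) = (q1, a, R)
Step 5: δ(q1, a) = (q1, a, R)

The first 6 configurations are:
[q0]aaaaaa ⊢ X[q1]aaaaa ⊢ Xa[q1]aaaa ⊢ Xaa[q1]aaa ⊢ Xaaa[q1]aa ⊢ Xaaaa[q1]a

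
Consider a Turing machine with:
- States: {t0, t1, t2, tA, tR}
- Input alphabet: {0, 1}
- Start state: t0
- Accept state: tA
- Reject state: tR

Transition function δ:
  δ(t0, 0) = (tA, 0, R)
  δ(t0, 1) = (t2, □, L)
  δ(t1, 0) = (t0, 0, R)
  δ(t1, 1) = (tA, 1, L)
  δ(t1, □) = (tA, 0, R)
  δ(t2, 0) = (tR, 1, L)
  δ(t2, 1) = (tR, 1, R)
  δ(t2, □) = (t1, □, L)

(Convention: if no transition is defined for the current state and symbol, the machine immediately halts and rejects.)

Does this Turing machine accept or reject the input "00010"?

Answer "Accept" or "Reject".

Execution trace:
Initial: [t0]00010
Step 1: δ(t0, 0) = (tA, 0, R) → 0[tA]0010

The machine reaches the accept state tA and halts.

Answer: Accept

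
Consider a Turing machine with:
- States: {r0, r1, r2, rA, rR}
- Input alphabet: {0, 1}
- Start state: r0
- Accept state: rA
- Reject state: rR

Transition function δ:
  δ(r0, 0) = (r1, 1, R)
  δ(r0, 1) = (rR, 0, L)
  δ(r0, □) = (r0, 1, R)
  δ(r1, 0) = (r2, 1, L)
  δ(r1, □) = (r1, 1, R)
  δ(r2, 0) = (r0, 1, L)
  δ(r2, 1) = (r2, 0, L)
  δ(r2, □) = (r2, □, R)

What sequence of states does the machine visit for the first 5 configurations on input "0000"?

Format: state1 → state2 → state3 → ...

Execution trace:
Initial: [r0]0000
Step 1: δ(r0, 0) = (r1, 1, R) → 1[r1]000
Step 2: δ(r1, 0) = (r2, 1, L) → [r2]1100
Step 3: δ(r2, 1) = (r2, 0, L) → [r2]□0100
Step 4: δ(r2, □) = (r2, □, R) → □[r2]0100

State sequence: r0 → r1 → r2 → r2 → r2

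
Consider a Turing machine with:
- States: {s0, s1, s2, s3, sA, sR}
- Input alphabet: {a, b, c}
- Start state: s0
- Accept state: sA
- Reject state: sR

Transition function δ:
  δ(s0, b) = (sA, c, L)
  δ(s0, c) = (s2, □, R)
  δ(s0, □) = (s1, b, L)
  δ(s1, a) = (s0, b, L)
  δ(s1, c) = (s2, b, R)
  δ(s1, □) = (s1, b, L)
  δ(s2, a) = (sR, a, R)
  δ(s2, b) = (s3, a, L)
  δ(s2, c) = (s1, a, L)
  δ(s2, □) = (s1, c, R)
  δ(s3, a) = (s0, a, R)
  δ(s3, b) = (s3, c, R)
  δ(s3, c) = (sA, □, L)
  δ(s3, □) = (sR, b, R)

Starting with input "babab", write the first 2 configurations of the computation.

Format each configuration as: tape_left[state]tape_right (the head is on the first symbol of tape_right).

Transitions applied:
Step 1: δ(s0, b) = (sA, c, L)

The first 2 configurations are:
[s0]babab ⊢ [sA]□cabab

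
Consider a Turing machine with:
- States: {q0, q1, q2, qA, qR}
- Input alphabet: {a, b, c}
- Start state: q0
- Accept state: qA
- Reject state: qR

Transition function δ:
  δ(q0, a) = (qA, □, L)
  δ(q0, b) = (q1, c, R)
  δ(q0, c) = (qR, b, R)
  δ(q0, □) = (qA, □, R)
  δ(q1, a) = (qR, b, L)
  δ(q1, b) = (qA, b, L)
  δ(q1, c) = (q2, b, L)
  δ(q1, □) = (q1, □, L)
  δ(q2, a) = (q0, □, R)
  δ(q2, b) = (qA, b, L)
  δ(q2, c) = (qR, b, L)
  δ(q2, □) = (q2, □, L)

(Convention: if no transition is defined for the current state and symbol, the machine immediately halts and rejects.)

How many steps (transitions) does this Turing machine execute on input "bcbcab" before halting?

Execution trace:
Initial: [q0]bcbcab
Step 1: δ(q0, b) = (q1, c, R) → c[q1]cbcab
Step 2: δ(q1, c) = (q2, b, L) → [q2]cbbcab
Step 3: δ(q2, c) = (qR, b, L) → [qR]□bbbcab

The machine reaches the reject state qR and halts.

The machine executed 3 steps before halting.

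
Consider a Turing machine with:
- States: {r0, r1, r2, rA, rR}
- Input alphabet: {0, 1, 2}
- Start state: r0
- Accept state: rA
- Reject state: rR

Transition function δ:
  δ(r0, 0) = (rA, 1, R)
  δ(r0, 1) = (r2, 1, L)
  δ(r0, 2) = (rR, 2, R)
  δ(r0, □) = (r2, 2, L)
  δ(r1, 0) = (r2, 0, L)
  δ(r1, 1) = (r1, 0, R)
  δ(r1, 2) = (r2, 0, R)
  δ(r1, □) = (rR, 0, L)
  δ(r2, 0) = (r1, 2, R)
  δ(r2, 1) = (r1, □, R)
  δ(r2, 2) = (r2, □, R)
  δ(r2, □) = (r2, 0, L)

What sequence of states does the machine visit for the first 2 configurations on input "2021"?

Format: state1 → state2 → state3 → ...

Execution trace:
Initial: [r0]2021
Step 1: δ(r0, 2) = (rR, 2, R) → 2[rR]021

The machine reaches the reject state rR and halts.

State sequence: r0 → rR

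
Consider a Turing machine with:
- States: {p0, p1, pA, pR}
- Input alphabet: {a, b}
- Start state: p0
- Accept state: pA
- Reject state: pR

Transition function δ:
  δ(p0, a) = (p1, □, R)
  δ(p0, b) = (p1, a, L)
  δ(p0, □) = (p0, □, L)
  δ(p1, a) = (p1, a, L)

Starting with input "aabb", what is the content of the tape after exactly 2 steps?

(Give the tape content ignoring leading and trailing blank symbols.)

Execution trace:
Initial: [p0]aabb
Step 1: δ(p0, a) = (p1, □, R) → □[p1]abb
Step 2: δ(p1, a) = (p1, a, L) → [p1]□abb

No transition is defined for δ(p1, □). By convention the machine halts and rejects.

After 2 steps, the tape (ignoring leading/trailing blanks) is: abb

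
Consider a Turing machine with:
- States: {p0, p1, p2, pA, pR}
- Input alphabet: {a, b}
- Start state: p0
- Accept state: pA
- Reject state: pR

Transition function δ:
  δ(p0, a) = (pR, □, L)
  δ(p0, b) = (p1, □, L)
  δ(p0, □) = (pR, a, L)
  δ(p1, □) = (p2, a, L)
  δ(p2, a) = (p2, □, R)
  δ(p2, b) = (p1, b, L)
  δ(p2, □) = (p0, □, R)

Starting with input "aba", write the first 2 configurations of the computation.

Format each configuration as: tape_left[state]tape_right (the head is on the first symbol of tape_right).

Transitions applied:
Step 1: δ(p0, a) = (pR, □, L)

The first 2 configurations are:
[p0]aba ⊢ [pR]□□ba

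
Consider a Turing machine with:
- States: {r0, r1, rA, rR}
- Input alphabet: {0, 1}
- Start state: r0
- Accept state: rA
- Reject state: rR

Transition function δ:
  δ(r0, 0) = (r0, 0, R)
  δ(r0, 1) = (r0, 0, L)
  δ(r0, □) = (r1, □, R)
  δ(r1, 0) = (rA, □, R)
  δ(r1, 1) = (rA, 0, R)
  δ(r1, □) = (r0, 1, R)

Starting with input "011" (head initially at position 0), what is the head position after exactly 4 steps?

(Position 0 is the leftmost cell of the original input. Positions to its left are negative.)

Execution trace (head position shown):
Step 0: [r0]011  (head at position 0)
Step 1: move right → 0[r0]11  (head at position 1)
Step 2: move left → [r0]001  (head at position 0)
Step 3: move right → 0[r0]01  (head at position 1)
Step 4: move right → 00[r0]1  (head at position 2)

After 4 steps, the head is at position 2.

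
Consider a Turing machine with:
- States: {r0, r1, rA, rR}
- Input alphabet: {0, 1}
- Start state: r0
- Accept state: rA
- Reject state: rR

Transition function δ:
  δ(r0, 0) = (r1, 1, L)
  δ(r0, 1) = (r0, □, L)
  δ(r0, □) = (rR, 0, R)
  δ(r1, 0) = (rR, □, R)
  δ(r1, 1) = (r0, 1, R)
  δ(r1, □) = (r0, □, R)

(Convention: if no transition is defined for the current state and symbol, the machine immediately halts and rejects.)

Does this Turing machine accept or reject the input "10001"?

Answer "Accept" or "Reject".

Execution trace:
Initial: [r0]10001
Step 1: δ(r0, 1) = (r0, □, L) → [r0]□□0001
Step 2: δ(r0, □) = (rR, 0, R) → 0[rR]□0001

The machine reaches the reject state rR and halts.

Answer: Reject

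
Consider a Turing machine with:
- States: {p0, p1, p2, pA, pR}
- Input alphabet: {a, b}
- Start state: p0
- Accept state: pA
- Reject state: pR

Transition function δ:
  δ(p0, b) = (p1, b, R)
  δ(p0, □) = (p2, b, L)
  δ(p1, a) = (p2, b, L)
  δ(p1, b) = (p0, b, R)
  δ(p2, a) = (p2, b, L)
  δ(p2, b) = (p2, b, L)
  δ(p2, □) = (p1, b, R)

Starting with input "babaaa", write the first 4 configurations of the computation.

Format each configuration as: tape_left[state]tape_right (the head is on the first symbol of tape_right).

Transitions applied:
Step 1: δ(p0, b) = (p1, b, R)
Step 2: δ(p1, a) = (p2, b, L)
Step 3: δ(p2, b) = (p2, b, L)

The first 4 configurations are:
[p0]babaaa ⊢ b[p1]abaaa ⊢ [p2]bbbaaa ⊢ [p2]□bbbaaa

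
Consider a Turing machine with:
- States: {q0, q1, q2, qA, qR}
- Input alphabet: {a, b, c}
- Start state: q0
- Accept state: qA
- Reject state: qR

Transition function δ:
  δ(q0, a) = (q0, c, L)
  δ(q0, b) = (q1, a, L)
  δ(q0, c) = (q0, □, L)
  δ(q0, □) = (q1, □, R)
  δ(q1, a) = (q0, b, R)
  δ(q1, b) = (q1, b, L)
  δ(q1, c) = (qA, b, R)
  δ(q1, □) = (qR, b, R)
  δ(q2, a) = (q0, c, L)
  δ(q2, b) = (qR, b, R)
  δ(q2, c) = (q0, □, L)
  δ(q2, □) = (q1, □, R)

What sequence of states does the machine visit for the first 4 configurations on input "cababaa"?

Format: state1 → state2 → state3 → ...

Execution trace:
Initial: [q0]cababaa
Step 1: δ(q0, c) = (q0, □, L) → [q0]□□ababaa
Step 2: δ(q0, □) = (q1, □, R) → □[q1]□ababaa
Step 3: δ(q1, □) = (qR, b, R) → □b[qR]ababaa

The machine reaches the reject state qR and halts.

State sequence: q0 → q0 → q1 → qR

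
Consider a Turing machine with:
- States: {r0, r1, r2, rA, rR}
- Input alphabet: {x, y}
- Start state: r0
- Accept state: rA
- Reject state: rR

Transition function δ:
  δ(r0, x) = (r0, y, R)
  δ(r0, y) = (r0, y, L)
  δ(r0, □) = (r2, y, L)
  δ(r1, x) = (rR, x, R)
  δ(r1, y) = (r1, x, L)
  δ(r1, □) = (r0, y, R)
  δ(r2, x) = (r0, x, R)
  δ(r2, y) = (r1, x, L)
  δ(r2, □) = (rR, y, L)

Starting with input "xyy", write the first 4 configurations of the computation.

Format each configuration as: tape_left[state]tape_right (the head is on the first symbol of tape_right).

Transitions applied:
Step 1: δ(r0, x) = (r0, y, R)
Step 2: δ(r0, y) = (r0, y, L)
Step 3: δ(r0, y) = (r0, y, L)

The first 4 configurations are:
[r0]xyy ⊢ y[r0]yy ⊢ [r0]yyy ⊢ [r0]□yyy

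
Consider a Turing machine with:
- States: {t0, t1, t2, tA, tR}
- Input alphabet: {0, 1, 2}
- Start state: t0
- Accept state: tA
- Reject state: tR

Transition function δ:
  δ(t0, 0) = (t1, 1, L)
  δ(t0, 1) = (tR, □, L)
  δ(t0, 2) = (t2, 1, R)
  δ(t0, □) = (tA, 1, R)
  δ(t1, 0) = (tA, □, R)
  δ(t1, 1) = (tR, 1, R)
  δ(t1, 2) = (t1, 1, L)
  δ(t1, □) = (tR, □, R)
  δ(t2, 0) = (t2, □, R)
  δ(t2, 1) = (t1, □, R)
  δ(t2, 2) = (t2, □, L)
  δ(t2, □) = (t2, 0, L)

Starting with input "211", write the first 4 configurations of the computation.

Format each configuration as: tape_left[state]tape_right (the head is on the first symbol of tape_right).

Transitions applied:
Step 1: δ(t0, 2) = (t2, 1, R)
Step 2: δ(t2, 1) = (t1, □, R)
Step 3: δ(t1, 1) = (tR, 1, R)

The first 4 configurations are:
[t0]211 ⊢ 1[t2]11 ⊢ 1□[t1]1 ⊢ 1□1[tR]□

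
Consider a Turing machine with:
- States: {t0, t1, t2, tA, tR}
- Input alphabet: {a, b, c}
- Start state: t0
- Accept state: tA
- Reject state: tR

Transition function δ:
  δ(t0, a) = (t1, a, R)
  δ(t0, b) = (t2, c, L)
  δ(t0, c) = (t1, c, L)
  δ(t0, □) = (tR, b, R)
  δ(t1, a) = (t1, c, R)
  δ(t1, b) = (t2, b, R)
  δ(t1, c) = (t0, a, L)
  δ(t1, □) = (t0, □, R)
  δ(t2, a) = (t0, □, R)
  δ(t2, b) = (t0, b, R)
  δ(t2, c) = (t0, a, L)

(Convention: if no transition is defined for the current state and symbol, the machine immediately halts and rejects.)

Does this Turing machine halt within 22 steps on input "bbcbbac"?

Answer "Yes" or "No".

Execution trace:
Initial: [t0]bbcbbac
Step 1: δ(t0, b) = (t2, c, L) → [t2]□cbcbbac

No transition is defined for δ(t2, □). By convention the machine halts and rejects.
The machine halted after 1 step (within the 22-step bound).

Answer: Yes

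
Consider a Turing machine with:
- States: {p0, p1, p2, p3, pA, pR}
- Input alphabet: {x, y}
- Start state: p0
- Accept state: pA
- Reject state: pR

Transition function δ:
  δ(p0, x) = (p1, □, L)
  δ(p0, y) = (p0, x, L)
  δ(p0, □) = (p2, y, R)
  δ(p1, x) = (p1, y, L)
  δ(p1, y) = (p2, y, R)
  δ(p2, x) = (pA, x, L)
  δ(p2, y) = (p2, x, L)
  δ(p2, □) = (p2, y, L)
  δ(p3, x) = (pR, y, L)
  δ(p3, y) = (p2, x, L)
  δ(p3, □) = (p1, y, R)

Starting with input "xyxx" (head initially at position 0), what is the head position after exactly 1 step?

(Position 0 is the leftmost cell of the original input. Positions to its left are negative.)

Execution trace (head position shown):
Step 0: [p0]xyxx  (head at position 0)
Step 1: move left → [p1]□□yxx  (head at position -1)

After 1 step, the head is at position -1.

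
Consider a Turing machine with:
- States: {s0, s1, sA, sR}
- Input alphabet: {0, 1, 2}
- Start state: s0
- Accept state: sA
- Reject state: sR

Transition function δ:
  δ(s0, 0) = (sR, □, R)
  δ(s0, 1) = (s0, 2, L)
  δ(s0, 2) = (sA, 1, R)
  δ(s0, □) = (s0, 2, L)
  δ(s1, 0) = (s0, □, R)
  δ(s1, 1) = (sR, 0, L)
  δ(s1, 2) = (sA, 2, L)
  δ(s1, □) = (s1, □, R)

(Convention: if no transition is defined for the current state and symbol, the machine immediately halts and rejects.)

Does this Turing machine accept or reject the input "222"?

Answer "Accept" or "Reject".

Execution trace:
Initial: [s0]222
Step 1: δ(s0, 2) = (sA, 1, R) → 1[sA]22

The machine reaches the accept state sA and halts.

Answer: Accept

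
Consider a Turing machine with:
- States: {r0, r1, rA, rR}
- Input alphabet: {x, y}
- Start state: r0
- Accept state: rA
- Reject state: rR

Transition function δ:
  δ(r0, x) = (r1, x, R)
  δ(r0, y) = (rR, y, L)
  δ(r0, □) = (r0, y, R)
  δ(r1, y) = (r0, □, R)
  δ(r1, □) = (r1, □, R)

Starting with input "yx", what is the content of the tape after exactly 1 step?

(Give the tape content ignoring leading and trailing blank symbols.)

Execution trace:
Initial: [r0]yx
Step 1: δ(r0, y) = (rR, y, L) → [rR]□yx

The machine reaches the reject state rR and halts.

After 1 step, the tape (ignoring leading/trailing blanks) is: yx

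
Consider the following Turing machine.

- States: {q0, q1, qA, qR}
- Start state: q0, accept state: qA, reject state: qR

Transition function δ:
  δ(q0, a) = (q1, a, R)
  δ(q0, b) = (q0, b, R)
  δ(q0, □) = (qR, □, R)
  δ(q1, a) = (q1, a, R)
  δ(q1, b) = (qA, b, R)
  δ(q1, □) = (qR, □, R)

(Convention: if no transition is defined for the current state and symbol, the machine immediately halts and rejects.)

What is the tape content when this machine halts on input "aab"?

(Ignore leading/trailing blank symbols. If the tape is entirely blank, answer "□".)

Execution trace:
Initial: [q0]aab
Step 1: δ(q0, a) = (q1, a, R) → a[q1]ab
Step 2: δ(q1, a) = (q1, a, R) → aa[q1]b
Step 3: δ(q1, b) = (qA, b, R) → aab[qA]□

The machine reaches the accept state qA and halts.

Final tape (ignoring leading/trailing blanks): aab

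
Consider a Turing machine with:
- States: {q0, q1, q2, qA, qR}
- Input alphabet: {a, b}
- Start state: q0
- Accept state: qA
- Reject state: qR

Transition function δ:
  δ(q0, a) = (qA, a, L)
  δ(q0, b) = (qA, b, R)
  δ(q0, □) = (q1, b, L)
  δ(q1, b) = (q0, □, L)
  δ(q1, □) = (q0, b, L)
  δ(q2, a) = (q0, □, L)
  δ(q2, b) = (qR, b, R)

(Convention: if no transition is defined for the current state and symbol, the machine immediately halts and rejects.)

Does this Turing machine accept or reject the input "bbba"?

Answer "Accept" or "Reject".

Execution trace:
Initial: [q0]bbba
Step 1: δ(q0, b) = (qA, b, R) → b[qA]bba

The machine reaches the accept state qA and halts.

Answer: Accept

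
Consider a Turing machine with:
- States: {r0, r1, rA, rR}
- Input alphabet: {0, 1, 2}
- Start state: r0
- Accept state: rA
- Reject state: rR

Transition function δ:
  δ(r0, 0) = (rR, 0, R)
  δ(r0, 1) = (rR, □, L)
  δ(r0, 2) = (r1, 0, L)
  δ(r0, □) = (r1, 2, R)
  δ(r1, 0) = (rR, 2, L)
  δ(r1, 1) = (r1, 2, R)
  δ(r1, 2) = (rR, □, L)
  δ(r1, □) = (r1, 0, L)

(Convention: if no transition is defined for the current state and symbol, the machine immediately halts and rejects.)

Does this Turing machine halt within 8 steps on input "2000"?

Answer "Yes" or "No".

Execution trace:
Initial: [r0]2000
Step 1: δ(r0, 2) = (r1, 0, L) → [r1]□0000
Step 2: δ(r1, □) = (r1, 0, L) → [r1]□00000
Step 3: δ(r1, □) = (r1, 0, L) → [r1]□000000
Step 4: δ(r1, □) = (r1, 0, L) → [r1]□0000000
Step 5: δ(r1, □) = (r1, 0, L) → [r1]□00000000
Step 6: δ(r1, □) = (r1, 0, L) → [r1]□000000000
Step 7: δ(r1, □) = (r1, 0, L) → [r1]□0000000000
Step 8: δ(r1, □) = (r1, 0, L) → [r1]□00000000000

The machine has not reached a halting state after 8 steps.
The machine did not halt within the 8-step bound.

Answer: No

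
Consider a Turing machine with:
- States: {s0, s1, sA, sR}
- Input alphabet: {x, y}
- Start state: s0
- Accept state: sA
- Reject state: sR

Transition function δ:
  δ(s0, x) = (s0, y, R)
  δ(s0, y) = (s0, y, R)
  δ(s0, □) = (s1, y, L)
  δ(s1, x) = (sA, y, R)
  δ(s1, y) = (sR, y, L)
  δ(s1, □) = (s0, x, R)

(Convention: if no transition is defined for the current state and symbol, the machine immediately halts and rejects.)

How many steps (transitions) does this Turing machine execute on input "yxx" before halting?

Execution trace:
Initial: [s0]yxx
Step 1: δ(s0, y) = (s0, y, R) → y[s0]xx
Step 2: δ(s0, x) = (s0, y, R) → yy[s0]x
Step 3: δ(s0, x) = (s0, y, R) → yyy[s0]□
Step 4: δ(s0, □) = (s1, y, L) → yy[s1]yy
Step 5: δ(s1, y) = (sR, y, L) → y[sR]yyy

The machine reaches the reject state sR and halts.

The machine executed 5 steps before halting.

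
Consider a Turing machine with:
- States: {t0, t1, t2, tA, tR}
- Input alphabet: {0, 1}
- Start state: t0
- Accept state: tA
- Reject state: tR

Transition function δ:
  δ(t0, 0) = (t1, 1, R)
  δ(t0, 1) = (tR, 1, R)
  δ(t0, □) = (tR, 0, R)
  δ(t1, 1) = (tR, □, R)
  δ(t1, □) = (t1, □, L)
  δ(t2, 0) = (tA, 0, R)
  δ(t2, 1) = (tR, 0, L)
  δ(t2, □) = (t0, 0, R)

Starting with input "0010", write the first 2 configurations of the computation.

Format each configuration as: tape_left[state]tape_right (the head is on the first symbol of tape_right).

Transitions applied:
Step 1: δ(t0, 0) = (t1, 1, R)

The first 2 configurations are:
[t0]0010 ⊢ 1[t1]010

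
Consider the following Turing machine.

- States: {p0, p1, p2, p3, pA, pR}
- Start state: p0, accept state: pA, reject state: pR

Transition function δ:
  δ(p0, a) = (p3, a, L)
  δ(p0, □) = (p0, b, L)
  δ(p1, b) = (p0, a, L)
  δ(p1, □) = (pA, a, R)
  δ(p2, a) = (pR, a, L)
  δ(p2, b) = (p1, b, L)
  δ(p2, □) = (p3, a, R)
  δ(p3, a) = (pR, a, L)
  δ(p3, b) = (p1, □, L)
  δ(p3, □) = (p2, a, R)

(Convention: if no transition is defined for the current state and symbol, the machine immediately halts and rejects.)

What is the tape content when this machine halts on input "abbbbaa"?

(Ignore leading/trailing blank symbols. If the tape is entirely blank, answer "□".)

Execution trace:
Initial: [p0]abbbbaa
Step 1: δ(p0, a) = (p3, a, L) → [p3]□abbbbaa
Step 2: δ(p3, □) = (p2, a, R) → a[p2]abbbbaa
Step 3: δ(p2, a) = (pR, a, L) → [pR]aabbbbaa

The machine reaches the reject state pR and halts.

Final tape (ignoring leading/trailing blanks): aabbbbaa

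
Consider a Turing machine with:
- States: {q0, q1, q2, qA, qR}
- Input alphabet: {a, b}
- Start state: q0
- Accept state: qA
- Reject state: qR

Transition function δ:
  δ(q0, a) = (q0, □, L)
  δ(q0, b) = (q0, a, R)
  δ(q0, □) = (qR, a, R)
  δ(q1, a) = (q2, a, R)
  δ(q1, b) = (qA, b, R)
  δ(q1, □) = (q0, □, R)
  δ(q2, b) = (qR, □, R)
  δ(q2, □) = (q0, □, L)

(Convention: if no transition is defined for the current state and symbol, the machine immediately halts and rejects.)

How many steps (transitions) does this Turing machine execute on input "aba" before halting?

Execution trace:
Initial: [q0]aba
Step 1: δ(q0, a) = (q0, □, L) → [q0]□□ba
Step 2: δ(q0, □) = (qR, a, R) → a[qR]□ba

The machine reaches the reject state qR and halts.

The machine executed 2 steps before halting.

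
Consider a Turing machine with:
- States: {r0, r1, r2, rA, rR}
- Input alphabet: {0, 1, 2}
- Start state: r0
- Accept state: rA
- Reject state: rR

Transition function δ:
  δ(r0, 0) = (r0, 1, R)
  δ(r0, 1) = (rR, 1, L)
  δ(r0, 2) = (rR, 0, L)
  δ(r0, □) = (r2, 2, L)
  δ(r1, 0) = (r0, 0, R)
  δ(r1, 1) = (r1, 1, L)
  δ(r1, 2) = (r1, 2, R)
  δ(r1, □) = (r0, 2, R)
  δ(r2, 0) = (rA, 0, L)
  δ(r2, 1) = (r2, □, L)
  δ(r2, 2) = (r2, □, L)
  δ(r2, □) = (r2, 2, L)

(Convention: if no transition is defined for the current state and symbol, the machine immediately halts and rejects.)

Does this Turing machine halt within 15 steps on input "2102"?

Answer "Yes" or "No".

Execution trace:
Initial: [r0]2102
Step 1: δ(r0, 2) = (rR, 0, L) → [rR]□0102

The machine reaches the reject state rR and halts.
The machine halted after 1 step (within the 15-step bound).

Answer: Yes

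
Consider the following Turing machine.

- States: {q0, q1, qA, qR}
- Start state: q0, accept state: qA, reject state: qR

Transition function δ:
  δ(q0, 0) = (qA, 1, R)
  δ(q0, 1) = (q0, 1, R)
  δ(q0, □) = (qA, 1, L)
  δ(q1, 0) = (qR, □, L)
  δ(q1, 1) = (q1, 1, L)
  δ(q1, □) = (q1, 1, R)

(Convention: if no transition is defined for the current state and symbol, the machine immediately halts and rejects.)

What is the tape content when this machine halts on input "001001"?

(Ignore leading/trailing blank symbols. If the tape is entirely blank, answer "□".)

Execution trace:
Initial: [q0]001001
Step 1: δ(q0, 0) = (qA, 1, R) → 1[qA]01001

The machine reaches the accept state qA and halts.

Final tape (ignoring leading/trailing blanks): 101001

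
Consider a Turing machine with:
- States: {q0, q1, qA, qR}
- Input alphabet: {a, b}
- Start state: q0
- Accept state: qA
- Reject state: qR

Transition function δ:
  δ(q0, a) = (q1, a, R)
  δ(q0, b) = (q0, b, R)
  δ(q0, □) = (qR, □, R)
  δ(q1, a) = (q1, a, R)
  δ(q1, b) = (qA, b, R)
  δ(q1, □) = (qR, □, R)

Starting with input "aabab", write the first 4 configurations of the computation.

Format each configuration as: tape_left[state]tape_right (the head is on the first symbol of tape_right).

Transitions applied:
Step 1: δ(q0, a) = (q1, a, R)
Step 2: δ(q1, a) = (q1, a, R)
Step 3: δ(q1, b) = (qA, b, R)

The first 4 configurations are:
[q0]aabab ⊢ a[q1]abab ⊢ aa[q1]bab ⊢ aab[qA]ab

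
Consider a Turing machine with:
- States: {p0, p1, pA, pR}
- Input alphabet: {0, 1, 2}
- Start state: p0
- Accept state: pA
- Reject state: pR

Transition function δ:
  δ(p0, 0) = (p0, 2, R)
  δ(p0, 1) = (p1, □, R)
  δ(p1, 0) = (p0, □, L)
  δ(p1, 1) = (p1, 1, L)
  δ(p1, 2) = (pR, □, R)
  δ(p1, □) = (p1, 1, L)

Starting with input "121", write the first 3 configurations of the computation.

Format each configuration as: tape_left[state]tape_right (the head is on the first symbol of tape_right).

Transitions applied:
Step 1: δ(p0, 1) = (p1, □, R)
Step 2: δ(p1, 2) = (pR, □, R)

The first 3 configurations are:
[p0]121 ⊢ □[p1]21 ⊢ □□[pR]1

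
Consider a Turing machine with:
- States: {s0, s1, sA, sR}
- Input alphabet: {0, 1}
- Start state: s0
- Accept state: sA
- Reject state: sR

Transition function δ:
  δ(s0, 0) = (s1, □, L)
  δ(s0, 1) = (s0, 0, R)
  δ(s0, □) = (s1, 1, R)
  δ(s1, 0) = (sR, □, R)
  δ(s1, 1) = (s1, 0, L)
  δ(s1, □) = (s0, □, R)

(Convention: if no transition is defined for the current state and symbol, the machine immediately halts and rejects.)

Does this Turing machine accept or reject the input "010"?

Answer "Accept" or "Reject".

Execution trace:
Initial: [s0]010
Step 1: δ(s0, 0) = (s1, □, L) → [s1]□□10
Step 2: δ(s1, □) = (s0, □, R) → □[s0]□10
Step 3: δ(s0, □) = (s1, 1, R) → □1[s1]10
Step 4: δ(s1, 1) = (s1, 0, L) → □[s1]100
Step 5: δ(s1, 1) = (s1, 0, L) → [s1]□000
Step 6: δ(s1, □) = (s0, □, R) → □[s0]000
Step 7: δ(s0, 0) = (s1, □, L) → [s1]□□00
Step 8: δ(s1, □) = (s0, □, R) → □[s0]□00
Step 9: δ(s0, □) = (s1, 1, R) → □1[s1]00
Step 10: δ(s1, 0) = (sR, □, R) → □1□[sR]0

The machine reaches the reject state sR and halts.

Answer: Reject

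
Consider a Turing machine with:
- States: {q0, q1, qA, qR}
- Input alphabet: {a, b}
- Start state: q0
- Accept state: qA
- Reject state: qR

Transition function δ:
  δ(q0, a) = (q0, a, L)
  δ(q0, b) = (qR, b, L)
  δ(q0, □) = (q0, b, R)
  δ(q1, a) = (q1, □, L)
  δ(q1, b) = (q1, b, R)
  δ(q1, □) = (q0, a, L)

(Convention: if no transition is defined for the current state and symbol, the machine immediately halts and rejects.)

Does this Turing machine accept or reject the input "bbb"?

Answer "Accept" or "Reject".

Execution trace:
Initial: [q0]bbb
Step 1: δ(q0, b) = (qR, b, L) → [qR]□bbb

The machine reaches the reject state qR and halts.

Answer: Reject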